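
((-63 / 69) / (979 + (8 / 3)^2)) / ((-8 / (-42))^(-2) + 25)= -3024 / 171669125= -0.00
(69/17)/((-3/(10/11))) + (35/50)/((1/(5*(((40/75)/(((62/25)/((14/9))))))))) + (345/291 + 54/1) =836948957/15182343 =55.13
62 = 62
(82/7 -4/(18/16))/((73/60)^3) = 4.53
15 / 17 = 0.88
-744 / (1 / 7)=-5208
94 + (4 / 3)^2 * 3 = 298 / 3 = 99.33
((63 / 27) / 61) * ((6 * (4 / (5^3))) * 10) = 112 / 1525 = 0.07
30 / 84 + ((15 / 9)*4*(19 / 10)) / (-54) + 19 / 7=3217 / 1134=2.84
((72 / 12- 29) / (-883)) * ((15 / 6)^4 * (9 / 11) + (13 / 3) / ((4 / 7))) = 480217 / 466224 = 1.03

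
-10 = -10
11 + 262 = 273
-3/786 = -1/262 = -0.00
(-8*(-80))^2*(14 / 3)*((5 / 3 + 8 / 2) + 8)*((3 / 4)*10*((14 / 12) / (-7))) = -293888000 / 9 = -32654222.22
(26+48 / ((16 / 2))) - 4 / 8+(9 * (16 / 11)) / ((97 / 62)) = 85077 / 2134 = 39.87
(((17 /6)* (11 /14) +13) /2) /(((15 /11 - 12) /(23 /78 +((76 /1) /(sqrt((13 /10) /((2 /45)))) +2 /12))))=-267311* sqrt(13) /95823 - 14069 /42588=-10.39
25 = 25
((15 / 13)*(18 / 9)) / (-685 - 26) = -10 / 3081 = -0.00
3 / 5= 0.60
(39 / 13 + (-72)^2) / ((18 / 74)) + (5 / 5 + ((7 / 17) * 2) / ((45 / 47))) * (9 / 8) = 43505909 / 2040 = 21326.43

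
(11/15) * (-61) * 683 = -458293/15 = -30552.87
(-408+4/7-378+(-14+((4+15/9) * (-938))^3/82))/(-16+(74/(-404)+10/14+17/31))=88866193195179776/724005675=122742398.66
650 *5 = 3250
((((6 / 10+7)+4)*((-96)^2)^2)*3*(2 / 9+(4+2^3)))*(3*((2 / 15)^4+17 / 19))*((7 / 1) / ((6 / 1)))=4031679209406464 / 35625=113169942720.18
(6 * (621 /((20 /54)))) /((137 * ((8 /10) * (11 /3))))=150903 /6028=25.03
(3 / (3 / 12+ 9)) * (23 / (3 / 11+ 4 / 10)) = 15180 / 1369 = 11.09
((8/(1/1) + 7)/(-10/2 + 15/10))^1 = -30/7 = -4.29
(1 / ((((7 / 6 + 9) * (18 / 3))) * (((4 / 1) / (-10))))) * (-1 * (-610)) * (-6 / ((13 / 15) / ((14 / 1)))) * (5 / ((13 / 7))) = 6523.67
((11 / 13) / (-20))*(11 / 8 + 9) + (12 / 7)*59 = 1466249 / 14560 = 100.70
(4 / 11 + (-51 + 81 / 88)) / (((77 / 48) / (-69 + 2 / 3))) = 256250 / 121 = 2117.77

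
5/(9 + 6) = 1/3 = 0.33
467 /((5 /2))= 934 /5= 186.80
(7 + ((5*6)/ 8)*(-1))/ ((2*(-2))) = -13/ 16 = -0.81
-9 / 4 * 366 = -1647 / 2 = -823.50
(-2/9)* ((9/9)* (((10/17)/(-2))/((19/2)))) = 20/2907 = 0.01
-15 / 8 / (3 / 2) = -5 / 4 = -1.25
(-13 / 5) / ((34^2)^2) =-13 / 6681680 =-0.00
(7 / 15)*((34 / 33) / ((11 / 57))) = 4522 / 1815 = 2.49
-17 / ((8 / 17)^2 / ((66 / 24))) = -54043 / 256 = -211.11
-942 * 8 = -7536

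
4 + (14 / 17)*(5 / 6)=239 / 51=4.69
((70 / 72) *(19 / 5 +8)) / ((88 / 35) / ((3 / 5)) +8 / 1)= 2891 / 3072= 0.94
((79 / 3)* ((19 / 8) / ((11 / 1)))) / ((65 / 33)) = 1501 / 520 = 2.89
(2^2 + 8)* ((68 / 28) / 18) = 34 / 21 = 1.62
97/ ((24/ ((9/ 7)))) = 291/ 56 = 5.20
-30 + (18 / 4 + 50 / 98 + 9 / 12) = -4751 / 196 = -24.24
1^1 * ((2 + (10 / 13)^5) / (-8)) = -421293 / 1485172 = -0.28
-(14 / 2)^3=-343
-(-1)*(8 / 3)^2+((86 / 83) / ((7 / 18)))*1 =51116 / 5229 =9.78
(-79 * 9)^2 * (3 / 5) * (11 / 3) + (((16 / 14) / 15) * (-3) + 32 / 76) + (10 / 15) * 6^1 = 739580011 / 665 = 1112150.39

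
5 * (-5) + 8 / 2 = -21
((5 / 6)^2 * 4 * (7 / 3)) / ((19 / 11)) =1925 / 513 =3.75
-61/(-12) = 61/12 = 5.08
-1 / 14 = -0.07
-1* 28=-28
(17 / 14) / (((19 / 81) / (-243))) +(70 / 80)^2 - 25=-10913835 / 8512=-1282.17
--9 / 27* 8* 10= 80 / 3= 26.67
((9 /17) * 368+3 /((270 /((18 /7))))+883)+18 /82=26299557 /24395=1078.07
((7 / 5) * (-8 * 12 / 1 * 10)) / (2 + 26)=-48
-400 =-400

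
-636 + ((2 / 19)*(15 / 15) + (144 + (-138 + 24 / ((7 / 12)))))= -78304 / 133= -588.75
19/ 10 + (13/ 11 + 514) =56879/ 110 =517.08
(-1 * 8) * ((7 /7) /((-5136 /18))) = 3 /107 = 0.03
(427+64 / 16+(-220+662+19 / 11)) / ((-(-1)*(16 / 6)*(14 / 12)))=281.16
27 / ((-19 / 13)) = -351 / 19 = -18.47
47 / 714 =0.07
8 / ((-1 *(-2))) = 4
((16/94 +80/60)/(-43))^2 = 0.00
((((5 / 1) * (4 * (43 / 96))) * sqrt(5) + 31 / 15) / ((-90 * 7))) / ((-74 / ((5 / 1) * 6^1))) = 31 / 23310 + 215 * sqrt(5) / 37296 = 0.01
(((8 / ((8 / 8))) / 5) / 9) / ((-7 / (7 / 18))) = -4 / 405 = -0.01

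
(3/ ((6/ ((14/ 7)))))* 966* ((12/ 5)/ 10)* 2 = 11592/ 25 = 463.68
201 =201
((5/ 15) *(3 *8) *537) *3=12888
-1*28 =-28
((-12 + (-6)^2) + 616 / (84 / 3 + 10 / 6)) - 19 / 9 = 34165 / 801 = 42.65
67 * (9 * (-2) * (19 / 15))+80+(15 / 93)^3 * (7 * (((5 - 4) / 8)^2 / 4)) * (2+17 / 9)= -1447.60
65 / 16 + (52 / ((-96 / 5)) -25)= -1135 / 48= -23.65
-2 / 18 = -0.11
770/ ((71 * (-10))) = -77/ 71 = -1.08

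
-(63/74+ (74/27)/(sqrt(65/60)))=-148*sqrt(39)/351 - 63/74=-3.48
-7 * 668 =-4676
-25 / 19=-1.32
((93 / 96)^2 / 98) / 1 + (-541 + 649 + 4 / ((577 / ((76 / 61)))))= 381529980477 / 3532089344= 108.02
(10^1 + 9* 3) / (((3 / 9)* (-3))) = -37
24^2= 576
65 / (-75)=-13 / 15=-0.87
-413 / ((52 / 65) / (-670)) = 691775 / 2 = 345887.50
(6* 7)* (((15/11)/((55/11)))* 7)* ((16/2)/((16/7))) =3087/11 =280.64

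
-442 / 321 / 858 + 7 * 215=15942448 / 10593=1505.00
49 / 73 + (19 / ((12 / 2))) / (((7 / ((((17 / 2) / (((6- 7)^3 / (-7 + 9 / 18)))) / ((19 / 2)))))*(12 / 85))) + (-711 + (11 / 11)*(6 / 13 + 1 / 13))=-661152763 / 956592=-691.15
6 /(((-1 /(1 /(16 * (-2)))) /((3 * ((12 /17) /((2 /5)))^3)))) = 30375 /9826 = 3.09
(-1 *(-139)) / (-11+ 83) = 139 / 72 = 1.93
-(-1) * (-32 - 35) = -67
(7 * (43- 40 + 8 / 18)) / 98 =31 / 126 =0.25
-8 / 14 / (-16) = 1 / 28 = 0.04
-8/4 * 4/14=-4/7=-0.57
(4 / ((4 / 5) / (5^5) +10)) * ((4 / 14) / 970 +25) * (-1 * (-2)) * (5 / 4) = 1326187500 / 53048233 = 25.00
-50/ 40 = -5/ 4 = -1.25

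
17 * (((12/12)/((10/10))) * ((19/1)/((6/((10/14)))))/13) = 1615/546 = 2.96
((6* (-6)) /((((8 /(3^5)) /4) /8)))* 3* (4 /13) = -419904 /13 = -32300.31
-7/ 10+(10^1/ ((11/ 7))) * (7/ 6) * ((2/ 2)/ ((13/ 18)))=13699/ 1430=9.58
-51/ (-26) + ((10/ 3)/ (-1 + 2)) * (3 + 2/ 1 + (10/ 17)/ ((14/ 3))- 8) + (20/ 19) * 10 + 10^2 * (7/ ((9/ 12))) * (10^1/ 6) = 824542559/ 529074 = 1558.46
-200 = -200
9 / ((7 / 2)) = 18 / 7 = 2.57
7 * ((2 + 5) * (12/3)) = 196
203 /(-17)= -203 /17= -11.94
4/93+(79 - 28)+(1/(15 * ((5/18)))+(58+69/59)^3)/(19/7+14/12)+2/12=2772346423107971/51889004350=53428.40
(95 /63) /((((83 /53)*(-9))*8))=-5035 /376488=-0.01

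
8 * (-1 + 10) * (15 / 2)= 540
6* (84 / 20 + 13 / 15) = 152 / 5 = 30.40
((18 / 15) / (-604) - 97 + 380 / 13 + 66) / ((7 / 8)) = -19868 / 9815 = -2.02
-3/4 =-0.75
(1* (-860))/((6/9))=-1290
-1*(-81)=81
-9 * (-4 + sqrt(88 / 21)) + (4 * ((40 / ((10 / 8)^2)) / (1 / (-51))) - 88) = -26372 / 5 - 6 * sqrt(462) / 7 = -5292.82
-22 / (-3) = 22 / 3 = 7.33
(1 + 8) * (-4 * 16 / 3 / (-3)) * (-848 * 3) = -162816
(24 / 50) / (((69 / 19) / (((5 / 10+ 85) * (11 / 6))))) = 11913 / 575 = 20.72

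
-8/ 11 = -0.73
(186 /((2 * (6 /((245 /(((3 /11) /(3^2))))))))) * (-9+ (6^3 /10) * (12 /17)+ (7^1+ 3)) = 69225387 /34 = 2036040.79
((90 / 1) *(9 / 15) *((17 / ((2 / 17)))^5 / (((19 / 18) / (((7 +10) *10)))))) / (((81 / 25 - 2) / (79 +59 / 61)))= 2539020585989875442625 / 71858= 35333861031337853.02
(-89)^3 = -704969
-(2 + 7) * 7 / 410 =-63 / 410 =-0.15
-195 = -195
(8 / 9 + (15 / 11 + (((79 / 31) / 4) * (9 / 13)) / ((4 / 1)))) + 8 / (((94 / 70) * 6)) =100679531 / 30002544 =3.36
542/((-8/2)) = -271/2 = -135.50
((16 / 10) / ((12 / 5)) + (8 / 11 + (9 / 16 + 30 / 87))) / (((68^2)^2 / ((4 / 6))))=0.00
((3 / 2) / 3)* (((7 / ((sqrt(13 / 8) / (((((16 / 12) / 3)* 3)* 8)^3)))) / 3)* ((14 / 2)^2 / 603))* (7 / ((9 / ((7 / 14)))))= 39337984* sqrt(26) / 5714631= 35.10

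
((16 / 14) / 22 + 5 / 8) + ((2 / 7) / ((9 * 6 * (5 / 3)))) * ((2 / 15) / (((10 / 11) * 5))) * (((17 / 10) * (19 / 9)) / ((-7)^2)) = 15516465707 / 22920975000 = 0.68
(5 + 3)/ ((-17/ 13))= -104/ 17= -6.12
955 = 955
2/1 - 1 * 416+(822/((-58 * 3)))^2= -329405/841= -391.68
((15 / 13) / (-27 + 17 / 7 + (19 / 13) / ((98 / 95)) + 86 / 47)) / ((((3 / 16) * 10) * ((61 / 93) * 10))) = -1713432 / 389451145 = -0.00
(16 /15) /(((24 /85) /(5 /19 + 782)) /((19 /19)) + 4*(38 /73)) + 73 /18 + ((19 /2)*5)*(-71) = -363856504199 /108035577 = -3367.93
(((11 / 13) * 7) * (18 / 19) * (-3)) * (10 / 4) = -10395 / 247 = -42.09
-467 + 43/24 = -11165/24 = -465.21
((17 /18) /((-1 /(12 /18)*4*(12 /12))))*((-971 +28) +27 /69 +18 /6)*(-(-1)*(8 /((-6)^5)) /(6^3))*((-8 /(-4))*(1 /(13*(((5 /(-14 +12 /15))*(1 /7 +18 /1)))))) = 28288799 /1793814141600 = 0.00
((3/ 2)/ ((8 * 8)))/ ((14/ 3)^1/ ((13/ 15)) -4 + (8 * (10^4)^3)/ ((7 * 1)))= 0.00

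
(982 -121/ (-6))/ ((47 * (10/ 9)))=18039/ 940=19.19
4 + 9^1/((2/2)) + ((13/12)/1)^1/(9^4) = 1023529/78732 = 13.00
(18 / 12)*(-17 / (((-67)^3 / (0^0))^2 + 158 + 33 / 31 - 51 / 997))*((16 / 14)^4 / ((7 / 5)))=-5380290560 / 15662987973479451521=-0.00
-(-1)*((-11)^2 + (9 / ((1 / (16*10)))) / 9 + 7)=288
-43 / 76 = -0.57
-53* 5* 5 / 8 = -165.62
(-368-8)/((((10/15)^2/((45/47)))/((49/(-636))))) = 6615/106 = 62.41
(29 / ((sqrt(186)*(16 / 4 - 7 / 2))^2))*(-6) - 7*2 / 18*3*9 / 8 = -1579 / 248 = -6.37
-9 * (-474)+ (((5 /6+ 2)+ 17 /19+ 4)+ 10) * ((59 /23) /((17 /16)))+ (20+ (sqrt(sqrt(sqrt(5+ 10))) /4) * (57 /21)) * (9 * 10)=855 * 15^(1 /8) /14+ 136146854 /22287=6194.48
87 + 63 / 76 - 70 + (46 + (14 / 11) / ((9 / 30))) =170723 / 2508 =68.07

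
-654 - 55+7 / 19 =-13464 / 19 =-708.63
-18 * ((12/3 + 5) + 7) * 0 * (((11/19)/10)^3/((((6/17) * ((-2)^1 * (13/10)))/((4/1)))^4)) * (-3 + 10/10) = 0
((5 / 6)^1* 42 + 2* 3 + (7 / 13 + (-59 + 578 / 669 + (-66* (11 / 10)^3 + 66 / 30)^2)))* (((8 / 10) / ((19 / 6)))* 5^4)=15912552484313 / 13770250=1155574.70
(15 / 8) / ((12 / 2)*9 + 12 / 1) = 5 / 176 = 0.03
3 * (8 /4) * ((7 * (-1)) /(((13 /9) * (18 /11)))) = -231 /13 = -17.77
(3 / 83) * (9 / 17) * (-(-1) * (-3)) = -81 / 1411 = -0.06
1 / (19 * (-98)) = -1 / 1862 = -0.00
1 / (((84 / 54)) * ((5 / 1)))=0.13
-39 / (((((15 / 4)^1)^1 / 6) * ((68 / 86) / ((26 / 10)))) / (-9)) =784836 / 425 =1846.67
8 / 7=1.14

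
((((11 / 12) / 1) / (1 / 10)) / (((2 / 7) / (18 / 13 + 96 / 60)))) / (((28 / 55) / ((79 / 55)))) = 84293 / 312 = 270.17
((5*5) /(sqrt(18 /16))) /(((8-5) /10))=500*sqrt(2) /9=78.57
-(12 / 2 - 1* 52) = 46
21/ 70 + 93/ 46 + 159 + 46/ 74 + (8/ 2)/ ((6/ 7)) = 2126777/ 12765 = 166.61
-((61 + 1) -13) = -49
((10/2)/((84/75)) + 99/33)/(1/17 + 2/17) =3553/84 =42.30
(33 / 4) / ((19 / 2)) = 33 / 38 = 0.87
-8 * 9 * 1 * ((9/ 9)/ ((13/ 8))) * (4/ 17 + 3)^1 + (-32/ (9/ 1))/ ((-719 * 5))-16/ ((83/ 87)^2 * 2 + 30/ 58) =-1461635524048/ 9731769255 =-150.19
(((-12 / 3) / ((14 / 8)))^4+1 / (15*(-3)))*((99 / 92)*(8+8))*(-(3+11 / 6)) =-1880006722 / 828345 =-2269.59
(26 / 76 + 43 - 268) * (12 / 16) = -25611 / 152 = -168.49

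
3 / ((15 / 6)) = 6 / 5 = 1.20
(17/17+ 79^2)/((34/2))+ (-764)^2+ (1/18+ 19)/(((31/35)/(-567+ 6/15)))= 5424788731/9486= 571873.15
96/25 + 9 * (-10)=-2154/25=-86.16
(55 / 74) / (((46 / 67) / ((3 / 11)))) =0.30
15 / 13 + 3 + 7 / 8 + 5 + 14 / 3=4585 / 312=14.70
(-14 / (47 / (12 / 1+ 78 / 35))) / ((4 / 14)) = -14.83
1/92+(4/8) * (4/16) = 25/184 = 0.14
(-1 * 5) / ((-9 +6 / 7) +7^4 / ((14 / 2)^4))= 7 / 10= 0.70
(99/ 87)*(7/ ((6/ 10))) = 385/ 29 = 13.28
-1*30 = -30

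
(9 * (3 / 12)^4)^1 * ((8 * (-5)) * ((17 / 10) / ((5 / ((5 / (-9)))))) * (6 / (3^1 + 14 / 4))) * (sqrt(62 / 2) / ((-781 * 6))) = -17 * sqrt(31) / 324896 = -0.00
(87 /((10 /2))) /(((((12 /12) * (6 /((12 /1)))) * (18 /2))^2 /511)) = 59276 /135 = 439.08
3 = 3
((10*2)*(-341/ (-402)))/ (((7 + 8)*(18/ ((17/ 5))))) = 5797/ 27135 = 0.21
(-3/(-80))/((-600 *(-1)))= 1/16000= 0.00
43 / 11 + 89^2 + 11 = 87295 / 11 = 7935.91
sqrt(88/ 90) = 2 * sqrt(55)/ 15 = 0.99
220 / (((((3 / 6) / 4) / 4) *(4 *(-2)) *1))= -880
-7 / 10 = -0.70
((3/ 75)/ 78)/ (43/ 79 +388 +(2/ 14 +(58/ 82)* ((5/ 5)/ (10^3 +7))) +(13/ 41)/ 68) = 776278174/ 588380372719425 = 0.00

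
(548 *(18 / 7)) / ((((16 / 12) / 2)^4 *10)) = 99873 / 140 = 713.38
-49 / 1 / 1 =-49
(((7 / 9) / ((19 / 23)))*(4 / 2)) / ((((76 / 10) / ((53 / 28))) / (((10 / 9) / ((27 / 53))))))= 1615175 / 1579014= 1.02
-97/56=-1.73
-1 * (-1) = 1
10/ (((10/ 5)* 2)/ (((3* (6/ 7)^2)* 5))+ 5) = 675/ 362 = 1.86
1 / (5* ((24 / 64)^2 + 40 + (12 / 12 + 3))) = 64 / 14125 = 0.00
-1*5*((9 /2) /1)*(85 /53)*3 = -108.25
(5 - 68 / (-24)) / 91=0.09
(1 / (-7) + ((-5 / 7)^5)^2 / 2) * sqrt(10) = -70941589 * sqrt(10) / 564950498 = -0.40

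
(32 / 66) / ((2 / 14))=112 / 33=3.39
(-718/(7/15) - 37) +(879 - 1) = -4883/7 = -697.57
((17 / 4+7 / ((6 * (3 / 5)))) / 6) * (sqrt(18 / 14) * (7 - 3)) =223 * sqrt(7) / 126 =4.68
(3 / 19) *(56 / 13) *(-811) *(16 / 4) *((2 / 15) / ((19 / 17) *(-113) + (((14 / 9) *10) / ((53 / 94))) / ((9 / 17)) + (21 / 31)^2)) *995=2535450560215776 / 638557610795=3970.59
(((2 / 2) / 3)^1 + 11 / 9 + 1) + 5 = 68 / 9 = 7.56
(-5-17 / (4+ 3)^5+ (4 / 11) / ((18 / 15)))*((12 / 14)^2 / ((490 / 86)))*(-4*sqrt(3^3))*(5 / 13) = 16134160032*sqrt(3) / 5770565801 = 4.84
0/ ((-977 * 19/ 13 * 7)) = 0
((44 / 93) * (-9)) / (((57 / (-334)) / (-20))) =-293920 / 589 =-499.02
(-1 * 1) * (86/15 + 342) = -5216/15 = -347.73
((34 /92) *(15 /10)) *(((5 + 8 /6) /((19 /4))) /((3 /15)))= 85 /23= 3.70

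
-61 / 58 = -1.05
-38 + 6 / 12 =-75 / 2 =-37.50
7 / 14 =1 / 2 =0.50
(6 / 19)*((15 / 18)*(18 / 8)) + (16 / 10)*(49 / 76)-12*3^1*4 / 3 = -17623 / 380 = -46.38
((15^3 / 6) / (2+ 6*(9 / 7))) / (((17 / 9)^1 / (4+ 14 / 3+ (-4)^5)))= -35980875 / 1156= -31125.32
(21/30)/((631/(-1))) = -7/6310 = -0.00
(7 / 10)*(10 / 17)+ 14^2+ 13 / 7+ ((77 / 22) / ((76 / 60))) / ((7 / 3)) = 199.45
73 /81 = 0.90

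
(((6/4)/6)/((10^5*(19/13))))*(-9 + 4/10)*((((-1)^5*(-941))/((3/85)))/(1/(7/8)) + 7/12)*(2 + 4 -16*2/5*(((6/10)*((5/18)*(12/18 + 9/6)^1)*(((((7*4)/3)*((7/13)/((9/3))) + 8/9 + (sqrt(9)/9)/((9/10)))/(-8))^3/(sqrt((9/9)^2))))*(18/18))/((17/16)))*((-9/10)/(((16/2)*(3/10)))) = 0.79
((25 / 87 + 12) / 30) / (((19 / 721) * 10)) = 770749 / 495900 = 1.55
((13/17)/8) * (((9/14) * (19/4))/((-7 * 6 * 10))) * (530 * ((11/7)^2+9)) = -11035713/2612288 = -4.22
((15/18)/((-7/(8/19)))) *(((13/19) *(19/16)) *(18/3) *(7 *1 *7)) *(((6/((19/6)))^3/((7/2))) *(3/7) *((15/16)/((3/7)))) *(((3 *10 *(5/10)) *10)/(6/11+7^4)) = -4691115000/3442689857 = -1.36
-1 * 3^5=-243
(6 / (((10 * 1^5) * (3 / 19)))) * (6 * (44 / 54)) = 836 / 45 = 18.58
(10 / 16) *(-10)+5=-5 / 4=-1.25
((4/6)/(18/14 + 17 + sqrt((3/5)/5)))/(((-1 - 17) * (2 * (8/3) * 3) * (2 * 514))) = -350/2841194367 + 245 * sqrt(3)/181836439488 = -0.00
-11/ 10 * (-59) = 649/ 10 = 64.90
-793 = -793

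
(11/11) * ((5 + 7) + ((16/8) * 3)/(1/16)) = 108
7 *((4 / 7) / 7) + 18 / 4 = 71 / 14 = 5.07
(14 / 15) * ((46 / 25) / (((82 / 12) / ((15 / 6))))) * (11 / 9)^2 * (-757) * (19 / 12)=-280195223 / 249075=-1124.94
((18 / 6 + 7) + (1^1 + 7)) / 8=9 / 4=2.25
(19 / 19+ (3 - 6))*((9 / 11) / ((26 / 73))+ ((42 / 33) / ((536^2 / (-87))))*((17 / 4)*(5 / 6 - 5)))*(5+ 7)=-1135885557 / 20541664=-55.30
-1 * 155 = -155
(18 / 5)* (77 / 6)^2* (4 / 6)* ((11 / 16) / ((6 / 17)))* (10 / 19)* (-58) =-32152967 / 1368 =-23503.63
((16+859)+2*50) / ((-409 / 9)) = -8775 / 409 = -21.45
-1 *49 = -49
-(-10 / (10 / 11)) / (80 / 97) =1067 / 80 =13.34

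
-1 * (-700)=700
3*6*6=108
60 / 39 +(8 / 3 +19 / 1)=23.21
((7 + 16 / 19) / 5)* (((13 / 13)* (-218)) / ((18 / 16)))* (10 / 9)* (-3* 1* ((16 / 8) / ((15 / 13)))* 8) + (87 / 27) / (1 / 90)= 110331646 / 7695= 14338.10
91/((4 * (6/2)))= 91/12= 7.58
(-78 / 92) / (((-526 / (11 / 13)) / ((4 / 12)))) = 11 / 24196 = 0.00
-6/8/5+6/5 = 21/20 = 1.05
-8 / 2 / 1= -4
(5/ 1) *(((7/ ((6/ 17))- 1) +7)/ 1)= 775/ 6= 129.17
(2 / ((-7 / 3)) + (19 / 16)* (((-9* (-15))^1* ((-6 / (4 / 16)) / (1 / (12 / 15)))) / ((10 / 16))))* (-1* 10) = 344796 / 7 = 49256.57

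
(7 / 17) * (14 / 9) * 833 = 4802 / 9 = 533.56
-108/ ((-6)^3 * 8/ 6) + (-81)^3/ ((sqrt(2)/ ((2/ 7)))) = 3/ 8 - 531441 * sqrt(2)/ 7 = -107366.92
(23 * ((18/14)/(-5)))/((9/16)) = -368/35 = -10.51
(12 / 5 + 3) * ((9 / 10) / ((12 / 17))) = 1377 / 200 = 6.88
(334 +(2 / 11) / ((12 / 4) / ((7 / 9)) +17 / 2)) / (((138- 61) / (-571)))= -362944730 / 146531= -2476.91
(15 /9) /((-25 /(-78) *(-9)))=-26 /45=-0.58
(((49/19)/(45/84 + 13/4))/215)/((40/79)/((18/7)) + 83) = 487746/12806920265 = 0.00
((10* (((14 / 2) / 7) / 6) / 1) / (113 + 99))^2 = 25 / 404496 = 0.00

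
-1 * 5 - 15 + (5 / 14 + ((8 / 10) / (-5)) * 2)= -6987 / 350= -19.96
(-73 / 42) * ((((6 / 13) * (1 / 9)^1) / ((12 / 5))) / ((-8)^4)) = -365 / 40255488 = -0.00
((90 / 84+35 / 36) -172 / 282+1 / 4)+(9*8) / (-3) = -132157 / 5922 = -22.32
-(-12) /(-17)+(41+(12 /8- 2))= 1353 /34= 39.79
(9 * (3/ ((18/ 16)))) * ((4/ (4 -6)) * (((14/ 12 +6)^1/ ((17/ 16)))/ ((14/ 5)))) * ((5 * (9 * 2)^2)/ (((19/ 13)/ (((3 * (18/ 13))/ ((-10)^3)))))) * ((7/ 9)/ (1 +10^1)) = 668736/ 17765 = 37.64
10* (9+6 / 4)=105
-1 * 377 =-377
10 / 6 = 5 / 3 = 1.67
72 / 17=4.24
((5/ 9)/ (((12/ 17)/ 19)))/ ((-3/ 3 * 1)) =-1615/ 108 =-14.95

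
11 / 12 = 0.92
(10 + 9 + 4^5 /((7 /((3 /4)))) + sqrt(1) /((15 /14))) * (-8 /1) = -108904 /105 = -1037.18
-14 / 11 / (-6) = 7 / 33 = 0.21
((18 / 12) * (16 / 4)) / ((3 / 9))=18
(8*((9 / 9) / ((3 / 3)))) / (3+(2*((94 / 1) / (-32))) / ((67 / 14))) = 2144 / 475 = 4.51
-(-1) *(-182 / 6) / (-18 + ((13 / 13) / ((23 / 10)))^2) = 6877 / 4038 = 1.70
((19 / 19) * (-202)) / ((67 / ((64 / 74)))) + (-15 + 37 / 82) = -3487495 / 203278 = -17.16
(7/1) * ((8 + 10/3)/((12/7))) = 833/18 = 46.28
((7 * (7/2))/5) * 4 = 98/5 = 19.60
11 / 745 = 0.01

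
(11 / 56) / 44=1 / 224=0.00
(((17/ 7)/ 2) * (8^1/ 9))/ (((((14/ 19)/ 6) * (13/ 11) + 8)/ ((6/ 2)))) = 0.40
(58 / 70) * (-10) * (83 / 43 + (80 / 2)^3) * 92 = -14685114888 / 301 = -48787757.10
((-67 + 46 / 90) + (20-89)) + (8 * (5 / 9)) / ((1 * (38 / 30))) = -112843 / 855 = -131.98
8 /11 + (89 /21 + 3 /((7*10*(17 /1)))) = 195089 /39270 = 4.97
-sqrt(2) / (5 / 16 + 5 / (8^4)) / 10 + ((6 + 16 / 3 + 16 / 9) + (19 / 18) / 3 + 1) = 781 / 54 - 2048 * sqrt(2) / 6425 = 14.01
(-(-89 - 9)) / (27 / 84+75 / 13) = 35672 / 2217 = 16.09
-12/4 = -3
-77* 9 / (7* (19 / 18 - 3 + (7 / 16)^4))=58392576 / 1125271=51.89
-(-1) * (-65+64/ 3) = -131/ 3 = -43.67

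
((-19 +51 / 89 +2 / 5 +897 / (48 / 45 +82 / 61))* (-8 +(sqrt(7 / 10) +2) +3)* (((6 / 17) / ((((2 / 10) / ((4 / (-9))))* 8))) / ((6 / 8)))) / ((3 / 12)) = 926771848 / 1668839 - 463385924* sqrt(70) / 25032585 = 400.46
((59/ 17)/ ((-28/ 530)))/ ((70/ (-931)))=59413/ 68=873.72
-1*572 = -572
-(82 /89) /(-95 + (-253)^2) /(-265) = 41 /753705845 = 0.00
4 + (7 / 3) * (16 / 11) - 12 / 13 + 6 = 5350 / 429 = 12.47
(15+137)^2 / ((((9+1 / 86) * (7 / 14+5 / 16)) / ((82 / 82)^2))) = 31791104 / 10075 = 3155.44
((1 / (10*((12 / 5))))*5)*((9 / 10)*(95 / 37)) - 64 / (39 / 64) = -104.54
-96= -96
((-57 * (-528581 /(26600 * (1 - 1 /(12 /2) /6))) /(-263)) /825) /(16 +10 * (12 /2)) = -4757229 /67334575000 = -0.00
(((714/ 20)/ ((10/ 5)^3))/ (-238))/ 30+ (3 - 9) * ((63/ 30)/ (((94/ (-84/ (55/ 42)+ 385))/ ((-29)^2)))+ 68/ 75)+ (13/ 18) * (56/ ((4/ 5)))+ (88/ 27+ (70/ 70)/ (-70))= -5647264947953/ 156340800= -36121.50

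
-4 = -4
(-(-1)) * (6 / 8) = 3 / 4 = 0.75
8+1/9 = 73/9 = 8.11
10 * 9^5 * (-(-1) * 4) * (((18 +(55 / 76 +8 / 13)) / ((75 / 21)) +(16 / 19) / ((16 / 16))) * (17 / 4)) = 155141386317 / 2470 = 62810277.86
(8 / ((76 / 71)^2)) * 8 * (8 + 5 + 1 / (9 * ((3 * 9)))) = 63718240 / 87723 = 726.36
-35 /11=-3.18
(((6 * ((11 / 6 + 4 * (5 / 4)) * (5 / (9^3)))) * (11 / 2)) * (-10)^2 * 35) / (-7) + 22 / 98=-27615731 / 35721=-773.10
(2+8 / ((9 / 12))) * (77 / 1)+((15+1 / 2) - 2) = 5933 / 6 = 988.83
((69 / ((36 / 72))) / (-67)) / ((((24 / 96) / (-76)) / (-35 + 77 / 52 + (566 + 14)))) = 298037496 / 871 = 342178.53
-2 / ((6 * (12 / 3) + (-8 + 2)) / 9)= -1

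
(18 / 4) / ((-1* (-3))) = 3 / 2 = 1.50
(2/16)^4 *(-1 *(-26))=13/2048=0.01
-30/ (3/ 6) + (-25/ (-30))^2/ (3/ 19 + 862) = -35382485/ 589716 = -60.00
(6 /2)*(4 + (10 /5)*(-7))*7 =-210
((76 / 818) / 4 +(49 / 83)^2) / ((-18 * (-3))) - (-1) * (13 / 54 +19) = 5857069787 / 304300908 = 19.25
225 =225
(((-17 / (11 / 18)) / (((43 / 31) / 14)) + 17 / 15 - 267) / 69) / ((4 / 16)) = -15513536 / 489555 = -31.69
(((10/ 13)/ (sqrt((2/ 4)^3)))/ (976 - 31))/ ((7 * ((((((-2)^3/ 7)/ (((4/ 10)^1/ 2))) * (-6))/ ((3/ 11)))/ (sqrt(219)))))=sqrt(438)/ 540540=0.00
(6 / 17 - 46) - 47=-1575 / 17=-92.65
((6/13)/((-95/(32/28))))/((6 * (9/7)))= -8/11115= -0.00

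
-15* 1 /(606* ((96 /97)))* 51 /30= -1649 /38784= -0.04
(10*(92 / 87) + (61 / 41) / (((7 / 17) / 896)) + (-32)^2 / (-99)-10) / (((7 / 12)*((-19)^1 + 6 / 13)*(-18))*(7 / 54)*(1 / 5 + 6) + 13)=98783144200 / 5185810421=19.05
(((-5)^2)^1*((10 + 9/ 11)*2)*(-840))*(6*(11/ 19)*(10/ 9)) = -33320000/ 19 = -1753684.21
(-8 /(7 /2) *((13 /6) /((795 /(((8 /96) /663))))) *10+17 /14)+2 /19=25616179 /19412946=1.32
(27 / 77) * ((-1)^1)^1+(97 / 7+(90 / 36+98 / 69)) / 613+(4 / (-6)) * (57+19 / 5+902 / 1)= -2987890309 / 4652670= -642.19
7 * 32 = 224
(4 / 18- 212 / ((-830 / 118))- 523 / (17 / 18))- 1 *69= -592.40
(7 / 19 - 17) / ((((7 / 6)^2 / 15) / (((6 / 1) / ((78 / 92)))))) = -15698880 / 12103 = -1297.11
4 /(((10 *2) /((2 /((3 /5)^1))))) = 2 /3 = 0.67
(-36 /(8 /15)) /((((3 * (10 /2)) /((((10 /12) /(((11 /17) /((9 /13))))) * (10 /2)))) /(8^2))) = -183600 /143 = -1283.92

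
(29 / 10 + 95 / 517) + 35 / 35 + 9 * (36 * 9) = 15096833 / 5170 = 2920.08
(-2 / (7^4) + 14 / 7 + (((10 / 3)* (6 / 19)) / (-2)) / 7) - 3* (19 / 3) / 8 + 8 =2755015 / 364952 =7.55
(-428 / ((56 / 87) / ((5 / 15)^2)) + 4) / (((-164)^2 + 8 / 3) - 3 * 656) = -2935 / 1047088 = -0.00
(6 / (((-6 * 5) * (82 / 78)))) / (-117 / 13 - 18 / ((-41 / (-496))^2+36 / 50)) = 58114069 / 10314234495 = 0.01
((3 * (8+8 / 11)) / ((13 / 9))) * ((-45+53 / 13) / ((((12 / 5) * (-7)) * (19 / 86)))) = 371520 / 1859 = 199.85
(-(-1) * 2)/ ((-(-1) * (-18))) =-1/ 9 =-0.11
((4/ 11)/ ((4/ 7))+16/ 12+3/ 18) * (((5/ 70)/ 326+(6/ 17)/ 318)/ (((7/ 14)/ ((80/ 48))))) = 1284275/ 135701412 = 0.01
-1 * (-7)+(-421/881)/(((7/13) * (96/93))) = 1211745/197344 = 6.14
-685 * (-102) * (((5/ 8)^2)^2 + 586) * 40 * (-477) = -200041344897975/ 256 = -781411503507.71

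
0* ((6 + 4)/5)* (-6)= 0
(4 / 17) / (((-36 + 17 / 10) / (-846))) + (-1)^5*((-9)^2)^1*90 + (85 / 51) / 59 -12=-7530280439 / 1032087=-7296.17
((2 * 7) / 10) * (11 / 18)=77 / 90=0.86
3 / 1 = 3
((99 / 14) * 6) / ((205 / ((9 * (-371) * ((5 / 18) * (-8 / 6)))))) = 10494 / 41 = 255.95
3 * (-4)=-12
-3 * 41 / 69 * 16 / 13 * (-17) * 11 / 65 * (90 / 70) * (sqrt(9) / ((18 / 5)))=6.76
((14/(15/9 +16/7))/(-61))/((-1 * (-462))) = -7/55693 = -0.00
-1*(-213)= 213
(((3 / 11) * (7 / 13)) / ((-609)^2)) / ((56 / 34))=17 / 70714644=0.00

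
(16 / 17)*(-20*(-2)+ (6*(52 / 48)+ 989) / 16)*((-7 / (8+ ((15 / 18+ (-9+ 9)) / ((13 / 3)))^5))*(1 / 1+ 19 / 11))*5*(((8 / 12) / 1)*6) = -27204786627200 / 5925040957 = -4591.49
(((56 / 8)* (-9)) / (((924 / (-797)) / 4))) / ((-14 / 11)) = -2391 / 14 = -170.79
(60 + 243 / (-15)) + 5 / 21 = 44.04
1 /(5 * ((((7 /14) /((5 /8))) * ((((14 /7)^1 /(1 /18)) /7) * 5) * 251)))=7 /180720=0.00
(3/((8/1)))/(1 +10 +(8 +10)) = 3/232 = 0.01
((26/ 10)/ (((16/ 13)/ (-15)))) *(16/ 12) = -169/ 4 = -42.25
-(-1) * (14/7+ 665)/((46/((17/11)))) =493/22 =22.41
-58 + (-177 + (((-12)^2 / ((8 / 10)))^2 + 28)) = 32193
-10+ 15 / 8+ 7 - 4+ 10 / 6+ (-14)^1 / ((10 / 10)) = -419 / 24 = -17.46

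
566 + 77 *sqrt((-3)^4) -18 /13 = 16349 /13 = 1257.62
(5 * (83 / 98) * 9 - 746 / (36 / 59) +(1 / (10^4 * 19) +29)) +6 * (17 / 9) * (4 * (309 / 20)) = -38132733559 / 83790000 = -455.10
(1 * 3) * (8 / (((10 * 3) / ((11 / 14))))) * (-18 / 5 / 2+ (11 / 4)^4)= 779911 / 22400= 34.82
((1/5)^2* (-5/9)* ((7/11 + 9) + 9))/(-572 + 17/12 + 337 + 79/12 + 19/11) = 41/22302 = 0.00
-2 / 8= -1 / 4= -0.25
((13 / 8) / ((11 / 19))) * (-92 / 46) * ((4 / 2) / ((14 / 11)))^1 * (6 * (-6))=2223 / 7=317.57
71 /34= 2.09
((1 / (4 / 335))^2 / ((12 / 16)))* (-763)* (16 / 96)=-1189273.26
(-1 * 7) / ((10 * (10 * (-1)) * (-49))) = -1 / 700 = -0.00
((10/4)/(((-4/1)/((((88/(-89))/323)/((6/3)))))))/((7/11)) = 605/402458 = 0.00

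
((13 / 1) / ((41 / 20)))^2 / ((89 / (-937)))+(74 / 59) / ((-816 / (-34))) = -44840034067 / 105923172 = -423.33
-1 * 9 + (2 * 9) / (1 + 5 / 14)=81 / 19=4.26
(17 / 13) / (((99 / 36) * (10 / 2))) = 68 / 715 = 0.10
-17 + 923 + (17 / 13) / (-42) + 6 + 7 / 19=9464587 / 10374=912.34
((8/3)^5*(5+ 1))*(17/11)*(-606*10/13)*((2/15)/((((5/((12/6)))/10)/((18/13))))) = -7201619968/16731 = -430435.72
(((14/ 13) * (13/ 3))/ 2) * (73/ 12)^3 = 2723119/ 5184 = 525.29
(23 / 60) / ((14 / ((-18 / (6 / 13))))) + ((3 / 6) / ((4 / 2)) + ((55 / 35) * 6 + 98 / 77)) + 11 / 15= 98099 / 9240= 10.62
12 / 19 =0.63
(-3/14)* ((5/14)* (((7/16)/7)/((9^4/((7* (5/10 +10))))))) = -0.00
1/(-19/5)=-5/19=-0.26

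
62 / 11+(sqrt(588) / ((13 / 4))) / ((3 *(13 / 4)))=224 *sqrt(3) / 507+62 / 11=6.40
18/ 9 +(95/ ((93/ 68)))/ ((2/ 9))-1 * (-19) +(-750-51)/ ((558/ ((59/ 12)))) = 242933/ 744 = 326.52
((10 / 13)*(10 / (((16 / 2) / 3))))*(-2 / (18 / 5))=-125 / 78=-1.60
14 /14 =1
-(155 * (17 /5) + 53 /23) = -12174 /23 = -529.30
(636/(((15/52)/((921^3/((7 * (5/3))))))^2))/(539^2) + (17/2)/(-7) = 2099189182787344425241873/17794411250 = 117969015849700.81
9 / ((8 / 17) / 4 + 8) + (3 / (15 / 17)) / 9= 3077 / 2070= 1.49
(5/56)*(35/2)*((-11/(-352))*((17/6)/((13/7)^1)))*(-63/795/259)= -595/26104832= -0.00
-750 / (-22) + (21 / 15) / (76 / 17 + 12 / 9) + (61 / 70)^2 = 139966009 / 3988600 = 35.09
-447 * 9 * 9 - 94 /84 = -1520741 /42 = -36208.12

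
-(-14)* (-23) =-322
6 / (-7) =-6 / 7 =-0.86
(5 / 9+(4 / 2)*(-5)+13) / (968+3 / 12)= 128 / 34857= 0.00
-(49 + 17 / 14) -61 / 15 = -11399 / 210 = -54.28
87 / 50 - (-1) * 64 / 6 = 1861 / 150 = 12.41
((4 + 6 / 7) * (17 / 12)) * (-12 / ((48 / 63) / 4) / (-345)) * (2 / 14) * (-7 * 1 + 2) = -0.90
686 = 686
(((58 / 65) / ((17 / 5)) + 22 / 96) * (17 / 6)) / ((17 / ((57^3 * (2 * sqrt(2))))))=107309055 * sqrt(2) / 3536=42917.96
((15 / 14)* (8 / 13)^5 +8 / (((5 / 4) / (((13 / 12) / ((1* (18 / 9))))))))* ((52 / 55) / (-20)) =-138837052 / 824698875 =-0.17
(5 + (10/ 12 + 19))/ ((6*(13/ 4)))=149/ 117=1.27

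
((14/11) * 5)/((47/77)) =490/47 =10.43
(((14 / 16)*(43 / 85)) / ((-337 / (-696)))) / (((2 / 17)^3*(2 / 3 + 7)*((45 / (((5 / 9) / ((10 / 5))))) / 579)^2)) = 93967344569 / 100452960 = 935.44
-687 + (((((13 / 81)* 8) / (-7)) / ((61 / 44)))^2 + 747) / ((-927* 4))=-687.20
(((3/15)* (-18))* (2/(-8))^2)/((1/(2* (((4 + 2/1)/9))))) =-0.30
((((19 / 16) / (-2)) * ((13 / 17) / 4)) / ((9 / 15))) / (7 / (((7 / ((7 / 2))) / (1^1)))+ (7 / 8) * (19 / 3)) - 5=-296355 / 59024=-5.02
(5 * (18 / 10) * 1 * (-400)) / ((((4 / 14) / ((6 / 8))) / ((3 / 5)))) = -5670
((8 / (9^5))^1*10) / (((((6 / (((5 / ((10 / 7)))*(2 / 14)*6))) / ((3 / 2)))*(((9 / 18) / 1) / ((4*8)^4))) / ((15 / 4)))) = 52428800 / 6561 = 7990.98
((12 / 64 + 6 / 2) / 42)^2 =289 / 50176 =0.01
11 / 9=1.22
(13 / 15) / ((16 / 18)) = 39 / 40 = 0.98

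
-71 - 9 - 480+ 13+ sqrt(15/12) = -547+ sqrt(5)/2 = -545.88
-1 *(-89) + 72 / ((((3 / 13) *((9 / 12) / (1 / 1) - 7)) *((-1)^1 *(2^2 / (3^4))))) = 27497 / 25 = 1099.88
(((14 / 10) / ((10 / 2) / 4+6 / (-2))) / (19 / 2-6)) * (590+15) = -968 / 7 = -138.29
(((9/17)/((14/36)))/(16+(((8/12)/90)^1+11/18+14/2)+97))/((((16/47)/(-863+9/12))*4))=-1772596305/248030272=-7.15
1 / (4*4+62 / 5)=5 / 142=0.04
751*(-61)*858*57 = -2240432766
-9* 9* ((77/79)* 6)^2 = -17288964/6241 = -2770.22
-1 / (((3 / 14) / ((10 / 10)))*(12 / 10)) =-35 / 9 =-3.89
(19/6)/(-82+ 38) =-19/264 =-0.07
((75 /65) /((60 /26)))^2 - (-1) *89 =357 /4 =89.25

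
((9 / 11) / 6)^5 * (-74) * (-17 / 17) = 8991 / 2576816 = 0.00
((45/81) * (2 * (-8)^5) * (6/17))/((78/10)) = -3276800/1989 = -1647.46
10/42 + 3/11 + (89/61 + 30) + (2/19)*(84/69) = 32.10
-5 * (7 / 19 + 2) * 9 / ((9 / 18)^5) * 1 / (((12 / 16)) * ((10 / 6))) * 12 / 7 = -622080 / 133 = -4677.29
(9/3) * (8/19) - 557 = -10559/19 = -555.74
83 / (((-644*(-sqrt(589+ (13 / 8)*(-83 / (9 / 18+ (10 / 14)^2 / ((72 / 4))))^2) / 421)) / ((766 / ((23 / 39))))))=349.37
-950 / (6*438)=-475 / 1314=-0.36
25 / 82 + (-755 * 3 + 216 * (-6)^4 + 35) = 22771917 / 82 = 277706.30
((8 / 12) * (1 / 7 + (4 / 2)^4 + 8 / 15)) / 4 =1751 / 630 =2.78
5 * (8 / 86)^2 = 80 / 1849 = 0.04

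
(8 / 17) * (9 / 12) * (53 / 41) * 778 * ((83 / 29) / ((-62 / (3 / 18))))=-1711211 / 626603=-2.73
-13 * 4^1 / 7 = -52 / 7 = -7.43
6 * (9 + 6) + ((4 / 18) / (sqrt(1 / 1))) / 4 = 1621 / 18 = 90.06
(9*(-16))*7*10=-10080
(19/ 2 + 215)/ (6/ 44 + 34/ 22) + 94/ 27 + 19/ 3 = 143158/ 999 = 143.30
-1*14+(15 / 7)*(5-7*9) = -138.29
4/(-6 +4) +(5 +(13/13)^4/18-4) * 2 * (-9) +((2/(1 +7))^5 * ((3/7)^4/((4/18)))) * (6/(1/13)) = -51602673/2458624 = -20.99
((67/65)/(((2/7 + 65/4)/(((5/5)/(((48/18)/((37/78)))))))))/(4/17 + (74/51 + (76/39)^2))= 2655009/1313012440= 0.00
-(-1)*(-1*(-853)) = 853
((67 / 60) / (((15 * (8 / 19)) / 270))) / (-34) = -3819 / 2720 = -1.40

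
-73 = -73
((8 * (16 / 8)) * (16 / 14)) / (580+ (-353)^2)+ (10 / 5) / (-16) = -875299 / 7010584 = -0.12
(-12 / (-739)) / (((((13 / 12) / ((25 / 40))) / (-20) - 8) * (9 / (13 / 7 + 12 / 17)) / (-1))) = 61000 / 106672433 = 0.00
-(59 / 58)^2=-3481 / 3364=-1.03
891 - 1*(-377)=1268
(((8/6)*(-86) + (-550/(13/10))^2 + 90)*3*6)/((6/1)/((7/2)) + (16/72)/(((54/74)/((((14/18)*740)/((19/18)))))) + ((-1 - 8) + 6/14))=4398817602879/217370504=20236.50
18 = 18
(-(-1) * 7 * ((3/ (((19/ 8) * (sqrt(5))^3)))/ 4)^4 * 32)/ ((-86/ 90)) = -2612736/ 17511884375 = -0.00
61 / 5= 12.20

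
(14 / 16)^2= 0.77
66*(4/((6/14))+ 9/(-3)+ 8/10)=2354/5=470.80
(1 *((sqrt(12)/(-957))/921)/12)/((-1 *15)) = sqrt(3)/79325730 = 0.00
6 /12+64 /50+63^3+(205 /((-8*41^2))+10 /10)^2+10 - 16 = 672517669313 /2689600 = 250043.75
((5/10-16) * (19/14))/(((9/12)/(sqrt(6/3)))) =-589 * sqrt(2)/21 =-39.67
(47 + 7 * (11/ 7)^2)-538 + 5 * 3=-3211/ 7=-458.71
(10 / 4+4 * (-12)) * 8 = -364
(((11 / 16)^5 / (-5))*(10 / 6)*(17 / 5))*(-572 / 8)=391514981 / 31457280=12.45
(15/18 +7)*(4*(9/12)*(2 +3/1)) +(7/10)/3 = 1766/15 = 117.73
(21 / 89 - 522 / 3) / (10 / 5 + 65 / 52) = -61860 / 1157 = -53.47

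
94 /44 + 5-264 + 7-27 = -6091 /22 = -276.86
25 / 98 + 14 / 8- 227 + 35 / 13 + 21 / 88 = -12448017 / 56056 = -222.06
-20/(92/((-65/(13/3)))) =75/23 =3.26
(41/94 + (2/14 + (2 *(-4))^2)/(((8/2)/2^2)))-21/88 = 1862783/28952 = 64.34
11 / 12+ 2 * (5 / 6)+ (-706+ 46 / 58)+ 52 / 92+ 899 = 1576321 / 8004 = 196.94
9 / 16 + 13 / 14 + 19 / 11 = 3965 / 1232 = 3.22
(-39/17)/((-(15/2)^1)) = 26/85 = 0.31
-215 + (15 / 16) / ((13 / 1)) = -44705 / 208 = -214.93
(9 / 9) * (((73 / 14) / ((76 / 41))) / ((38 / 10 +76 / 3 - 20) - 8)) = 44895 / 18088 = 2.48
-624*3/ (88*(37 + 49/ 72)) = -16848/ 29843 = -0.56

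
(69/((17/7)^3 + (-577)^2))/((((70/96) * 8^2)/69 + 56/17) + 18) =9253797/981024975760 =0.00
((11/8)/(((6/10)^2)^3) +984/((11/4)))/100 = 24845377/6415200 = 3.87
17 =17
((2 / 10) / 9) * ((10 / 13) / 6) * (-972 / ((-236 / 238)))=2142 / 767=2.79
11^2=121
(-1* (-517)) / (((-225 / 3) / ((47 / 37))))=-8.76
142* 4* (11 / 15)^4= 8316088 / 50625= 164.27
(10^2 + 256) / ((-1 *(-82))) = 178 / 41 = 4.34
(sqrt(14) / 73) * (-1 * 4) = -4 * sqrt(14) / 73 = -0.21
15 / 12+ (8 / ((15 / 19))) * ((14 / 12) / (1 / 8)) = 17249 / 180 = 95.83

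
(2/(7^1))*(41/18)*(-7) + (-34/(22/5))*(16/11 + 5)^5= -86571.99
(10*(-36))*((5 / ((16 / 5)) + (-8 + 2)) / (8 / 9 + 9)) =28755 / 178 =161.54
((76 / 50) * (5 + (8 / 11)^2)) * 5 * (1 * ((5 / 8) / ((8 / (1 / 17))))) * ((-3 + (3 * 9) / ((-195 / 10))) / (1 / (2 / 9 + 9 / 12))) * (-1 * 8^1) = 2817605 / 427856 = 6.59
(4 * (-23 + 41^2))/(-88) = -75.36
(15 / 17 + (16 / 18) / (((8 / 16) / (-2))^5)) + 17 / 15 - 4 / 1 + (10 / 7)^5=-906.26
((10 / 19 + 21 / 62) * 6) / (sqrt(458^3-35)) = 1019 * sqrt(10674653) / 6287370617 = 0.00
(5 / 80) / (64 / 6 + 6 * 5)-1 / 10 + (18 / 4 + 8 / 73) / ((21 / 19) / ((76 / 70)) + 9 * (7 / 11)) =22325267717 / 38168266080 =0.58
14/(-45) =-14/45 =-0.31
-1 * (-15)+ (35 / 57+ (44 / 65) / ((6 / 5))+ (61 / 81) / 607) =196486399 / 12144249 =16.18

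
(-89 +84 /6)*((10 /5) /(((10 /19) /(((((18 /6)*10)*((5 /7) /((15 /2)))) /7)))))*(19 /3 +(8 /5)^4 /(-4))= -669028 /1225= -546.15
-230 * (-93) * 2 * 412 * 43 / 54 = 126315080 / 9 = 14035008.89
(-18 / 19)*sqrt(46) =-18*sqrt(46) / 19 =-6.43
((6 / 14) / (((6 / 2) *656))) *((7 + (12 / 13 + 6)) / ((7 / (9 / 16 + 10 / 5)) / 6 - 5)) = -543 / 813904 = -0.00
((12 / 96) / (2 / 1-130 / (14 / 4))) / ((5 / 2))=-7 / 4920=-0.00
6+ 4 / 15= 94 / 15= 6.27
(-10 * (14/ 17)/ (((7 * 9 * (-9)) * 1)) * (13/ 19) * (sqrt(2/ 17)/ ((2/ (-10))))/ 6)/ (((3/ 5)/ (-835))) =2713750 * sqrt(34)/ 4002939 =3.95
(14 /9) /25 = 14 /225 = 0.06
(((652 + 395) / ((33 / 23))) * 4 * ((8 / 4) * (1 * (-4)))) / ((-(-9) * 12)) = -64216 / 297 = -216.22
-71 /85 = -0.84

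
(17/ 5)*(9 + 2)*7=1309/ 5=261.80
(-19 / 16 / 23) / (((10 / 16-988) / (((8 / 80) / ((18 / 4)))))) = 19 / 16350930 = 0.00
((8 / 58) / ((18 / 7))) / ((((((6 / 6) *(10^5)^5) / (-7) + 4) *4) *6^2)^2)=343 / 270604799999999999999998484613120000000000000002121541632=0.00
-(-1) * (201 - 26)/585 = 0.30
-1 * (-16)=16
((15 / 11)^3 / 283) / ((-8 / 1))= -3375 / 3013384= -0.00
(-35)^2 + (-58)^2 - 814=3775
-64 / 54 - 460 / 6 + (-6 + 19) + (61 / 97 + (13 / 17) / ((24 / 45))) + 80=6130225 / 356184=17.21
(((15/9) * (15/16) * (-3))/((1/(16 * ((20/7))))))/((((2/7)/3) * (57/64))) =-48000/19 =-2526.32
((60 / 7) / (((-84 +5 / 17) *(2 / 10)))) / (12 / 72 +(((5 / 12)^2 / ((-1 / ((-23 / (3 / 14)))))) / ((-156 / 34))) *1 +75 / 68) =1460721600 / 7964706029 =0.18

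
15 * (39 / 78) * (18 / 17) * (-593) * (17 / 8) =-80055 / 8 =-10006.88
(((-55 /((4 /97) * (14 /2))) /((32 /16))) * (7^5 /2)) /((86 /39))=-499564065 /1376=-363055.28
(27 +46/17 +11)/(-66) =-346/561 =-0.62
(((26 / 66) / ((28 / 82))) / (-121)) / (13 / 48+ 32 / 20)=-21320 / 4183333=-0.01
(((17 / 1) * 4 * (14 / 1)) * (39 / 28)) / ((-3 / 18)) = -7956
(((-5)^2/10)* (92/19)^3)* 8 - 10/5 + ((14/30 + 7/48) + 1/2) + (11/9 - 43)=11002405579/4938480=2227.89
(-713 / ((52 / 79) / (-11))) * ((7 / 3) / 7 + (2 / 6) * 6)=27802.43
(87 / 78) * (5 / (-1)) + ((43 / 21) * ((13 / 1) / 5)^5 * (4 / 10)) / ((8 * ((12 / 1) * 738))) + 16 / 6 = -2.91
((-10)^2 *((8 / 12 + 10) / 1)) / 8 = 400 / 3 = 133.33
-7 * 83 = -581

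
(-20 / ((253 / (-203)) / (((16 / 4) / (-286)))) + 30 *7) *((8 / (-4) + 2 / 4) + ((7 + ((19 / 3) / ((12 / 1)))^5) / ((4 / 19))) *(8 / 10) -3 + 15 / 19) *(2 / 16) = 100467560720022097 / 166258039394304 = 604.29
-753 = -753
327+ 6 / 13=4257 / 13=327.46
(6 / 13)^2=36 / 169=0.21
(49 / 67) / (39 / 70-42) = -3430 / 194367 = -0.02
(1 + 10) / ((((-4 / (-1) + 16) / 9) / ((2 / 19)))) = 99 / 190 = 0.52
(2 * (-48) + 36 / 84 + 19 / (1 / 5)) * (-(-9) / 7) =-36 / 49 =-0.73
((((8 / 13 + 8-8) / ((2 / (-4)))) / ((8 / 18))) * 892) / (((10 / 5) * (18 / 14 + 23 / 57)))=-3203172 / 4381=-731.15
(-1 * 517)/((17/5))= -2585/17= -152.06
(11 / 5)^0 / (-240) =-1 / 240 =-0.00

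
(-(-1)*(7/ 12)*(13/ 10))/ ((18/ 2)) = 91/ 1080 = 0.08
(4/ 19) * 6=24/ 19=1.26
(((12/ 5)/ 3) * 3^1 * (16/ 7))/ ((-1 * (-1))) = 192/ 35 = 5.49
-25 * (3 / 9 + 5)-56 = -568 / 3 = -189.33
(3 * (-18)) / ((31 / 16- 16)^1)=96 / 25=3.84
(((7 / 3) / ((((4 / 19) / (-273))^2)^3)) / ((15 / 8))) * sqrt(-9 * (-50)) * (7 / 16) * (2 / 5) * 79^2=1985301614892974669611893027 * sqrt(2) / 20480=137091819784318953085067.10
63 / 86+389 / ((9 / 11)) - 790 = -242899 / 774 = -313.82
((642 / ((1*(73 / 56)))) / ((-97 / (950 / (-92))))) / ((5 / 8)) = 13661760 / 162863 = 83.88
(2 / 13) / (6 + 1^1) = 2 / 91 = 0.02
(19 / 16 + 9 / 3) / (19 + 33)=67 / 832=0.08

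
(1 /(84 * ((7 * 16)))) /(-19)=-1 /178752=-0.00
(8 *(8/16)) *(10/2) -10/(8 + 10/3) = 19.12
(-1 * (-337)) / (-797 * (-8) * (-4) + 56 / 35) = -1685 / 127512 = -0.01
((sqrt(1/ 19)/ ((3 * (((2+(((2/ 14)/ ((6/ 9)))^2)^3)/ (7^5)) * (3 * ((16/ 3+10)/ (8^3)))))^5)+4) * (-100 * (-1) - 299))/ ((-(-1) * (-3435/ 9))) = 2388/ 1145+7101416316663469238709937911854561775911686054361541869933646806253568 * sqrt(19)/ 8785762362927022779255821256757200485951825334165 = 3523240761776567260882.02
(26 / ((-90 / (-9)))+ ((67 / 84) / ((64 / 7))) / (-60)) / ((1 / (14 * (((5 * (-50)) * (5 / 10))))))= -20954675 / 4608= -4547.46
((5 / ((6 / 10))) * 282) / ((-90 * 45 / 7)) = -329 / 81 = -4.06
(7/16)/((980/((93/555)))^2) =961/75130720000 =0.00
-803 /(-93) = 803 /93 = 8.63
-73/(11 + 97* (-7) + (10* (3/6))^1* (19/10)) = 146/1317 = 0.11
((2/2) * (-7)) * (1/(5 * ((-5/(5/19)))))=7/95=0.07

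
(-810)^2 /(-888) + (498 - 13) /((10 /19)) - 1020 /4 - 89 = -5970 /37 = -161.35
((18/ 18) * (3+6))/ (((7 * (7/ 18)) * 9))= 18/ 49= 0.37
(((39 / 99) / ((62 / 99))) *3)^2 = 13689 / 3844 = 3.56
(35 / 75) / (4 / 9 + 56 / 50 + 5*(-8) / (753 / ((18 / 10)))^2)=6615105 / 22173112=0.30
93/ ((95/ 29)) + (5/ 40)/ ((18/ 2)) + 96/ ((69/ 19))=8627137/ 157320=54.84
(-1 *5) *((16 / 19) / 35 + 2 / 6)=-713 / 399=-1.79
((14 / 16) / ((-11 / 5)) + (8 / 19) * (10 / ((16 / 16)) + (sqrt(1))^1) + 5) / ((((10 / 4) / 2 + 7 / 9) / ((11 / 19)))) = 138951 / 52706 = 2.64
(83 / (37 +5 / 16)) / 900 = 332 / 134325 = 0.00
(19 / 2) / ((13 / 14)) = 10.23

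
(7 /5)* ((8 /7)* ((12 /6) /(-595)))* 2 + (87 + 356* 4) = 4495193 /2975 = 1510.99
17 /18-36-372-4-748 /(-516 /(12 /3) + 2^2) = -911411 /2250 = -405.07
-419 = -419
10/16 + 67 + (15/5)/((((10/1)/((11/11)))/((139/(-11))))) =28087/440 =63.83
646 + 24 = 670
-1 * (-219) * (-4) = -876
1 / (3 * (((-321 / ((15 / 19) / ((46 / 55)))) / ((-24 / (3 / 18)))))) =0.14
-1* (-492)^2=-242064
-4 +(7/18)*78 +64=271/3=90.33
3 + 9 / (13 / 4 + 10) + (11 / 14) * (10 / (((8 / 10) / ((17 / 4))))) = 269615 / 5936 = 45.42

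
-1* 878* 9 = -7902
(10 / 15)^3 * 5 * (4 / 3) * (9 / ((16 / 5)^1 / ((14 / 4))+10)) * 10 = 16.29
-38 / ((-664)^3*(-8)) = -0.00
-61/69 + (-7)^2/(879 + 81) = -6131/7360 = -0.83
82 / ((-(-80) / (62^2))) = 39401 / 10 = 3940.10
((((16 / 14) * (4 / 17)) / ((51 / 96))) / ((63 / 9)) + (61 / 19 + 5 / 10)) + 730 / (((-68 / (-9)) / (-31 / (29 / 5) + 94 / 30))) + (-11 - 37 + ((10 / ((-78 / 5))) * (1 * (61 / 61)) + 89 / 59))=-9229060831373 / 35908076022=-257.02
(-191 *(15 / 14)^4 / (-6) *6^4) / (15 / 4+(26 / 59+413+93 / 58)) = 297797411250 / 2293937009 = 129.82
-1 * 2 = -2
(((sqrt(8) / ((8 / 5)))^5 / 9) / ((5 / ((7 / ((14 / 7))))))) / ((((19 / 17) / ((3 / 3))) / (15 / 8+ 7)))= 5280625 * sqrt(2) / 700416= 10.66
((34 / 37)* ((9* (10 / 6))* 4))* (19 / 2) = 19380 / 37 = 523.78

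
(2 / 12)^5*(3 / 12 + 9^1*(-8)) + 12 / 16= 23041 / 31104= 0.74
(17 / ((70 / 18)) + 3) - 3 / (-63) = 779 / 105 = 7.42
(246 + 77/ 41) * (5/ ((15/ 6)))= 20326/ 41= 495.76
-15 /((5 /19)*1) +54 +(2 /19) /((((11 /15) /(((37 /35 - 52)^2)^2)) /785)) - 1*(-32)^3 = 9520834715762707 /12545225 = 758921001.08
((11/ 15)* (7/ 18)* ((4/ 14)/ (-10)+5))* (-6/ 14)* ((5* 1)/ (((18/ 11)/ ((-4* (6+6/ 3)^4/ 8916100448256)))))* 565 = 396517/ 205705930752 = 0.00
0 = 0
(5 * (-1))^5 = -3125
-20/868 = -5/217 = -0.02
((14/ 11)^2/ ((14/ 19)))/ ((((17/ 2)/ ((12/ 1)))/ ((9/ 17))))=57456/ 34969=1.64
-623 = -623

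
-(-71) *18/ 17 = 1278/ 17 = 75.18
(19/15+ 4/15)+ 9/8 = 319/120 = 2.66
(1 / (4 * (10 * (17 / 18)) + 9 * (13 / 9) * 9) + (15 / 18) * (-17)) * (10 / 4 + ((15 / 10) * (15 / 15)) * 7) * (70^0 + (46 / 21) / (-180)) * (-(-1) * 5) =-2872497121 / 3159324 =-909.21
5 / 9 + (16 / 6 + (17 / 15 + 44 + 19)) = 3031 / 45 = 67.36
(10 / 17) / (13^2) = 10 / 2873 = 0.00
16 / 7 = 2.29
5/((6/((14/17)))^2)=0.09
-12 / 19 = -0.63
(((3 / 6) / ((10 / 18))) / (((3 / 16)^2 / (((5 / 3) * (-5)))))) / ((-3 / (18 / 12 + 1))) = 177.78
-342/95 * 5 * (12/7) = -30.86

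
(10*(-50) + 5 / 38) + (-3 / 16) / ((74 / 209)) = -11256953 / 22496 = -500.40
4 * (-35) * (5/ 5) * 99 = -13860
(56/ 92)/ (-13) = -14/ 299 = -0.05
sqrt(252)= 6*sqrt(7)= 15.87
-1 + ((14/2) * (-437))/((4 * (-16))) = 2995/64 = 46.80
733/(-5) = -733/5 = -146.60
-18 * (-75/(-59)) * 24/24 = -1350/59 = -22.88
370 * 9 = 3330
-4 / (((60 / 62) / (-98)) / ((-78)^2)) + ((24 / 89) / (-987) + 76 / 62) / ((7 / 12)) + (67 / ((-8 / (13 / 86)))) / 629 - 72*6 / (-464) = 982582375189409079473 / 398705956932080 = 2464428.63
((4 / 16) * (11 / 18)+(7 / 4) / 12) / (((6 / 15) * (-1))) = -0.75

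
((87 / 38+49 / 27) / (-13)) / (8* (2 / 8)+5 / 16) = -33688 / 246753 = -0.14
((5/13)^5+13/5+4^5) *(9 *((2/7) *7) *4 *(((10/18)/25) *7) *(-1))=-106728305264/9282325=-11498.01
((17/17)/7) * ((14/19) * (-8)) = -16/19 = -0.84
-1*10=-10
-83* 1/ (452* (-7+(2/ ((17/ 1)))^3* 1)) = 407779/ 15541116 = 0.03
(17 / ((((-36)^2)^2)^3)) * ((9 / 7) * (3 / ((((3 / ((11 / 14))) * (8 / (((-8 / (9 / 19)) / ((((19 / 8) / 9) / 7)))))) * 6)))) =-187 / 5528111561375219712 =-0.00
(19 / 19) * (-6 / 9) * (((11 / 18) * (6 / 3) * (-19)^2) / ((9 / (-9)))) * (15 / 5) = 7942 / 9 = 882.44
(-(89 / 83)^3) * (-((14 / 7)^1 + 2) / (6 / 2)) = 2819876 / 1715361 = 1.64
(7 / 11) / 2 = 7 / 22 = 0.32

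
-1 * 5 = -5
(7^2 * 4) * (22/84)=154/3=51.33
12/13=0.92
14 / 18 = 7 / 9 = 0.78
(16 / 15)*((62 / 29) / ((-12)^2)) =62 / 3915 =0.02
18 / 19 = 0.95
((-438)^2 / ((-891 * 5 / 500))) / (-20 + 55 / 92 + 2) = 196107200 / 158499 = 1237.28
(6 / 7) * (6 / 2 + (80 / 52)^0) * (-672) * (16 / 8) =-4608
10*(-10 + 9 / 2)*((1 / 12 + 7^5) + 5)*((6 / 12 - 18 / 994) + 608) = -562641654.53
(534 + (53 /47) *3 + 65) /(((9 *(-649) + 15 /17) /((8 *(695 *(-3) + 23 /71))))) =284955070592 /165652017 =1720.20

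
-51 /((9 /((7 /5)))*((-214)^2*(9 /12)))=-119 /515205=-0.00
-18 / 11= -1.64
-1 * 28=-28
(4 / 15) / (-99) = -4 / 1485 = -0.00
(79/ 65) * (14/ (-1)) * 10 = -170.15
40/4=10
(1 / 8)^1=1 / 8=0.12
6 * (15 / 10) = 9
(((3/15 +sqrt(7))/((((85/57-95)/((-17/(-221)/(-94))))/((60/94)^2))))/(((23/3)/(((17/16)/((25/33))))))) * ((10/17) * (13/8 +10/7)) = 8684577/37062950491840 +8684577 * sqrt(7)/7412590098368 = 0.00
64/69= 0.93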